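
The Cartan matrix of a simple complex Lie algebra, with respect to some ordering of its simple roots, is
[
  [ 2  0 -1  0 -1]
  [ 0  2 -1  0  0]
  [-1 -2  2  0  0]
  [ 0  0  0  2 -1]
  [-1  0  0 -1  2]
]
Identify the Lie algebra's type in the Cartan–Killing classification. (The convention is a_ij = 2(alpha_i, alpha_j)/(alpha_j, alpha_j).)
The matrix has rank 5 with 2's on the diagonal. Reading the off-diagonal entries as Dynkin edges (a single edge where a_ij = a_ji = -1; a double or triple edge where a_ij * a_ji = 2 or 3), the diagram is a chain of 5 nodes with a double edge at one end; the terminal node there is the unique short simple root (B_5). One simple-root ordering that puts it in standard form is (alpha_4, alpha_5, alpha_1, alpha_3, alpha_2). So the algebra is type B_5, i.e. so(11).

type B_5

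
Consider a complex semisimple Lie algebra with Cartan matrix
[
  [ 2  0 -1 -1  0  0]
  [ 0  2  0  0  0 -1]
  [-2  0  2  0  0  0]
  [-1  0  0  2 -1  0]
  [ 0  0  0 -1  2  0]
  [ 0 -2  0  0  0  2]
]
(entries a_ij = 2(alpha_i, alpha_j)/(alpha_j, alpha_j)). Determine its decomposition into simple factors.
B2 ⊕ C4

The diagram associated to this matrix has two connected components: the simple roots {alpha_2, alpha_6} form a chain of 2 nodes with a double edge at one end; the terminal node there is the unique short simple root (B_2), and {alpha_1, alpha_3, alpha_4, alpha_5} form a chain of 4 nodes with a double edge at one end; the terminal node there is the unique long simple root (C_4). A semisimple Lie algebra decomposes uniquely as the direct sum of simple ideals, one per connected component of its Dynkin diagram, so g ≅ B_2 ⊕ C_4 (dimension 10 + 36 = 46).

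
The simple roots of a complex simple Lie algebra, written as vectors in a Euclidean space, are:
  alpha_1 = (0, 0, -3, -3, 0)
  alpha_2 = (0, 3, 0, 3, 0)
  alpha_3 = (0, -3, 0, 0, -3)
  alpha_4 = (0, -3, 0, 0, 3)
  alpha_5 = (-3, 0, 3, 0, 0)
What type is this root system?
D_5 (so(10))

Compute the Cartan integers a_ij = 2(alpha_i, alpha_j)/(alpha_j, alpha_j); the resulting 5x5 Cartan matrix is
[[2, -1, 0, 0, -1], [-1, 2, -1, -1, 0], [0, -1, 2, 0, 0], [0, -1, 0, 2, 0], [-1, 0, 0, 0, 2]].
All simple roots have the same length, so the diagram is simply laced. The associated Dynkin diagram is a chain of 3 nodes with a fork of two nodes at one end (D_5), so the type is D_5 (the algebra so(10)).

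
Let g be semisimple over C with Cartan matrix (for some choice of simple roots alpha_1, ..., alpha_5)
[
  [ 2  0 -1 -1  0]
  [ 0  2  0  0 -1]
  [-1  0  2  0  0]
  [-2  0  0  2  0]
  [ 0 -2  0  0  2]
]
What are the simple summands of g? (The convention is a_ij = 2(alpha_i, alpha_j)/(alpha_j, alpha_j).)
The diagram associated to this matrix has two connected components: the simple roots {alpha_2, alpha_5} form a chain of 2 nodes with a double edge at one end; the terminal node there is the unique short simple root (B_2), and {alpha_1, alpha_3, alpha_4} form a chain of 3 nodes with a double edge at one end; the terminal node there is the unique long simple root (C_3). A semisimple Lie algebra decomposes uniquely as the direct sum of simple ideals, one per connected component of its Dynkin diagram, so g ≅ B_2 ⊕ C_3 (dimension 10 + 21 = 31).

B2 ⊕ C3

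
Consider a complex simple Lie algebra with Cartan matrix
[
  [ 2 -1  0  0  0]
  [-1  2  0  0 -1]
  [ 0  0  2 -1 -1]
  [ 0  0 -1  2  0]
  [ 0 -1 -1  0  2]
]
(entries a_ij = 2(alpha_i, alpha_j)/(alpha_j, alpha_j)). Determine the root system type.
The matrix has rank 5 with 2's on the diagonal. Reading the off-diagonal entries as Dynkin edges (a single edge where a_ij = a_ji = -1; a double or triple edge where a_ij * a_ji = 2 or 3), the diagram is a chain of 5 nodes with single edges (A_5). One simple-root ordering that puts it in standard form is (alpha_1, alpha_2, alpha_5, alpha_3, alpha_4). So the algebra is type A_5, i.e. sl(6).

A5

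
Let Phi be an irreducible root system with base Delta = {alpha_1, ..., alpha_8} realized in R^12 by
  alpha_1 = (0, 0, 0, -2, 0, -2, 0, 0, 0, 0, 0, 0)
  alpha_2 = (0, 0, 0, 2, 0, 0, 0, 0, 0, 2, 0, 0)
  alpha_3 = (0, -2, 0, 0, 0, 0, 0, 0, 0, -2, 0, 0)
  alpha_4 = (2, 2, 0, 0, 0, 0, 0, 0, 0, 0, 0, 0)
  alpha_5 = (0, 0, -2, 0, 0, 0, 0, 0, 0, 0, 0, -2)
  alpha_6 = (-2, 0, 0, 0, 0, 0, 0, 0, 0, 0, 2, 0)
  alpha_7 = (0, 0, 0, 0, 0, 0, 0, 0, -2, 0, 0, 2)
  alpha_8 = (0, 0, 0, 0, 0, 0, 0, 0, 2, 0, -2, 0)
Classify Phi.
A_8 (sl(9))

Compute the Cartan integers a_ij = 2(alpha_i, alpha_j)/(alpha_j, alpha_j); the resulting 8x8 Cartan matrix is
[[2, -1, 0, 0, 0, 0, 0, 0], [-1, 2, -1, 0, 0, 0, 0, 0], [0, -1, 2, -1, 0, 0, 0, 0], [0, 0, -1, 2, 0, -1, 0, 0], [0, 0, 0, 0, 2, 0, -1, 0], [0, 0, 0, -1, 0, 2, 0, -1], [0, 0, 0, 0, -1, 0, 2, -1], [0, 0, 0, 0, 0, -1, -1, 2]].
All simple roots have the same length, so the diagram is simply laced. The associated Dynkin diagram is a chain of 8 nodes with single edges (A_8), so the type is A_8 (the algebra sl(9)).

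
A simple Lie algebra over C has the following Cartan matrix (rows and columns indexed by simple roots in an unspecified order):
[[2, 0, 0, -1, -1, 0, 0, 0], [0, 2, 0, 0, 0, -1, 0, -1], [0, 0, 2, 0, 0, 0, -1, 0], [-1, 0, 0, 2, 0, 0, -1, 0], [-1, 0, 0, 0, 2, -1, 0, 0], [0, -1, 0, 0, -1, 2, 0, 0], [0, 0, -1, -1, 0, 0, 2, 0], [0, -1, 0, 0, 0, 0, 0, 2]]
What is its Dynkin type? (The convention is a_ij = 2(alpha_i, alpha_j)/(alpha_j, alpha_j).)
The matrix has rank 8 with 2's on the diagonal. Reading the off-diagonal entries as Dynkin edges (a single edge where a_ij = a_ji = -1; a double or triple edge where a_ij * a_ji = 2 or 3), the diagram is a chain of 8 nodes with single edges (A_8). One simple-root ordering that puts it in standard form is (alpha_3, alpha_7, alpha_4, alpha_1, alpha_5, alpha_6, alpha_2, alpha_8). So the algebra is type A_8, i.e. sl(9).

A_8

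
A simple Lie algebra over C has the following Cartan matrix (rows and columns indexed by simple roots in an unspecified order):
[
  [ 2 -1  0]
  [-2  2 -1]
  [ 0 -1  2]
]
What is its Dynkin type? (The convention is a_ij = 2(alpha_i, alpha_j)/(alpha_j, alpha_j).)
B3

The matrix has rank 3 with 2's on the diagonal. Reading the off-diagonal entries as Dynkin edges (a single edge where a_ij = a_ji = -1; a double or triple edge where a_ij * a_ji = 2 or 3), the diagram is a chain of 3 nodes with a double edge at one end; the terminal node there is the unique short simple root (B_3). One simple-root ordering that puts it in standard form is (alpha_3, alpha_2, alpha_1). So the algebra is type B_3, i.e. so(7).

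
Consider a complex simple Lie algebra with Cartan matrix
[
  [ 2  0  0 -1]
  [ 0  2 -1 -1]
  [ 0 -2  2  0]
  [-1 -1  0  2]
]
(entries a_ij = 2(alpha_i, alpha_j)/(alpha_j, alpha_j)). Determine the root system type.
The matrix has rank 4 with 2's on the diagonal. Reading the off-diagonal entries as Dynkin edges (a single edge where a_ij = a_ji = -1; a double or triple edge where a_ij * a_ji = 2 or 3), the diagram is a chain of 4 nodes with a double edge at one end; the terminal node there is the unique long simple root (C_4). One simple-root ordering that puts it in standard form is (alpha_1, alpha_4, alpha_2, alpha_3). So the algebra is type C_4, i.e. sp(8).

C_4 (sp(8))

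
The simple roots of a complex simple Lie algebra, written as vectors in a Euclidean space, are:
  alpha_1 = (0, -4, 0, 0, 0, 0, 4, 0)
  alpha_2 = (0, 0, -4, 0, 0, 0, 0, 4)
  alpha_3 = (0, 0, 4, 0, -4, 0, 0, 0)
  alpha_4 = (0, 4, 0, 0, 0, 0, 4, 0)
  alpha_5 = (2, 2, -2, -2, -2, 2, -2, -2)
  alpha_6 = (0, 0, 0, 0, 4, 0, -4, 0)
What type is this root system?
Compute the Cartan integers a_ij = 2(alpha_i, alpha_j)/(alpha_j, alpha_j); the resulting 6x6 Cartan matrix is
[[2, 0, 0, 0, -1, -1], [0, 2, -1, 0, 0, 0], [0, -1, 2, 0, 0, -1], [0, 0, 0, 2, 0, -1], [-1, 0, 0, 0, 2, 0], [-1, 0, -1, -1, 0, 2]].
All simple roots have the same length, so the diagram is simply laced. The associated Dynkin diagram is a chain of 5 nodes with one extra node attached to the third node from one end (E_6), so the type is E_6.

E_6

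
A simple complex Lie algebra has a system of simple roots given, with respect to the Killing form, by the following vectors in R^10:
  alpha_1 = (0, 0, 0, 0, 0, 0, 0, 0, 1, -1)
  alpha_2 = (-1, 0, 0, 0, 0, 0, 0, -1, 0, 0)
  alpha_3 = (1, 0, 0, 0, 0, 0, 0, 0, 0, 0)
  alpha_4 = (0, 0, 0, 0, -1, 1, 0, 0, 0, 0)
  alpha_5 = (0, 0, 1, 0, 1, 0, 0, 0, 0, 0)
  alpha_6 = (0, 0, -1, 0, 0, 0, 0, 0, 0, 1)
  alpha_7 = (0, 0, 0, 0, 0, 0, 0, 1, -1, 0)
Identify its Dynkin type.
B7

Compute the Cartan integers a_ij = 2(alpha_i, alpha_j)/(alpha_j, alpha_j); the resulting 7x7 Cartan matrix is
[[2, 0, 0, 0, 0, -1, -1], [0, 2, -2, 0, 0, 0, -1], [0, -1, 2, 0, 0, 0, 0], [0, 0, 0, 2, -1, 0, 0], [0, 0, 0, -1, 2, -1, 0], [-1, 0, 0, 0, -1, 2, 0], [-1, -1, 0, 0, 0, 0, 2]].
The roots have two lengths (squared-length ratio 2:1); the short ones are alpha_{3}. The associated Dynkin diagram is a chain of 7 nodes with a double edge at one end; the terminal node there is the unique short simple root (B_7), so the type is B_7 (the algebra so(15)).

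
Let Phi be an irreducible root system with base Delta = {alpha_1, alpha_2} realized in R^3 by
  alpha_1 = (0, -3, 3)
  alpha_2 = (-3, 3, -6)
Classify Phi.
Compute the Cartan integers a_ij = 2(alpha_i, alpha_j)/(alpha_j, alpha_j); the resulting 2x2 Cartan matrix is
[[2, -1], [-3, 2]].
The roots have two lengths (squared-length ratio 3:1); the short ones are alpha_{1}. The associated Dynkin diagram is two nodes joined by a triple edge (G_2), so the type is G_2.

G_2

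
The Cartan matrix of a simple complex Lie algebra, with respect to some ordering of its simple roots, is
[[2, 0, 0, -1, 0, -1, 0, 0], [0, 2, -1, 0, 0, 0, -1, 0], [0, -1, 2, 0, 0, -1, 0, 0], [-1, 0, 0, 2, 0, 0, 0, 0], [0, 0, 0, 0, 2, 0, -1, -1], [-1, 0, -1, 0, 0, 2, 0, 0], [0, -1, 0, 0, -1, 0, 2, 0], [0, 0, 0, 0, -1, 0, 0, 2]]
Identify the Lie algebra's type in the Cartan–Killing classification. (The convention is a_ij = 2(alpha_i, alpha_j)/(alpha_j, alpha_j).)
The matrix has rank 8 with 2's on the diagonal. Reading the off-diagonal entries as Dynkin edges (a single edge where a_ij = a_ji = -1; a double or triple edge where a_ij * a_ji = 2 or 3), the diagram is a chain of 8 nodes with single edges (A_8). One simple-root ordering that puts it in standard form is (alpha_4, alpha_1, alpha_6, alpha_3, alpha_2, alpha_7, alpha_5, alpha_8). So the algebra is type A_8, i.e. sl(9).

A_8 (sl(9))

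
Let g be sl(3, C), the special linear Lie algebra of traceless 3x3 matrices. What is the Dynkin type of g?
type A_2

This is sl(3), which has dimension 3^2 - 1 = 8 and rank 3 - 1 = 2 (a Cartan subalgebra is the diagonal traceless matrices). In the classification of classical Lie algebras, the special linear algebra sl(n+1) has type A_n; here n = 2, so the Dynkin diagram is a chain of 2 nodes with single edges (A_2). Hence the type is A_2.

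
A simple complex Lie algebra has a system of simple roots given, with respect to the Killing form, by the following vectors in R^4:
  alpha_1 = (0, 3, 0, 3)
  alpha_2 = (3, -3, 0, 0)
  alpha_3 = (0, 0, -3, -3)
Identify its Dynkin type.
Compute the Cartan integers a_ij = 2(alpha_i, alpha_j)/(alpha_j, alpha_j); the resulting 3x3 Cartan matrix is
[[2, -1, -1], [-1, 2, 0], [-1, 0, 2]].
All simple roots have the same length, so the diagram is simply laced. The associated Dynkin diagram is a chain of 3 nodes with single edges (A_3), so the type is A_3 (the algebra sl(4)).

type A_3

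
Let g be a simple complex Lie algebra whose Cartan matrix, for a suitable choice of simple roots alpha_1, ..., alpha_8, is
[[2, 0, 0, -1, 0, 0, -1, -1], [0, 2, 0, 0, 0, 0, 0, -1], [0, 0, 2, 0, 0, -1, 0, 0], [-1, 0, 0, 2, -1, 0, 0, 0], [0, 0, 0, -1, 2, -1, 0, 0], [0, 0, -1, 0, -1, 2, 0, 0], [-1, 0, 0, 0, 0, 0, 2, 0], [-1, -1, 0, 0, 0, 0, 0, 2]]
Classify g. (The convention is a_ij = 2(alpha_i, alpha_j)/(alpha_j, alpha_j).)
E8

The matrix has rank 8 with 2's on the diagonal. Reading the off-diagonal entries as Dynkin edges (a single edge where a_ij = a_ji = -1; a double or triple edge where a_ij * a_ji = 2 or 3), the diagram is a chain of 7 nodes with one extra node attached to the third node from one end (E_8). One simple-root ordering that puts it in standard form is (alpha_2, alpha_7, alpha_8, alpha_1, alpha_4, alpha_5, alpha_6, alpha_3). So the algebra is type E_8.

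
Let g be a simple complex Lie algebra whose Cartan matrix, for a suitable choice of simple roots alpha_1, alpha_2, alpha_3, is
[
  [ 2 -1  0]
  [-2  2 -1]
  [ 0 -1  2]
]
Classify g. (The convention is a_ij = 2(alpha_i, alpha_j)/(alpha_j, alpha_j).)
type B_3

The matrix has rank 3 with 2's on the diagonal. Reading the off-diagonal entries as Dynkin edges (a single edge where a_ij = a_ji = -1; a double or triple edge where a_ij * a_ji = 2 or 3), the diagram is a chain of 3 nodes with a double edge at one end; the terminal node there is the unique short simple root (B_3). One simple-root ordering that puts it in standard form is (alpha_3, alpha_2, alpha_1). So the algebra is type B_3, i.e. so(7).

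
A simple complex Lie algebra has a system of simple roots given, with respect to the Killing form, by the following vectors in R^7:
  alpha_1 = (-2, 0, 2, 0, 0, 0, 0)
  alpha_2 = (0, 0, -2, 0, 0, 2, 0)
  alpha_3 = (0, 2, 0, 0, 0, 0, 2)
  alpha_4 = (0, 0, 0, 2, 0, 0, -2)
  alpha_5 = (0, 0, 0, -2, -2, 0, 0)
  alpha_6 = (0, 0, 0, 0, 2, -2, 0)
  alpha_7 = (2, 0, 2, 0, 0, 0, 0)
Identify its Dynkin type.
Compute the Cartan integers a_ij = 2(alpha_i, alpha_j)/(alpha_j, alpha_j); the resulting 7x7 Cartan matrix is
[[2, -1, 0, 0, 0, 0, 0], [-1, 2, 0, 0, 0, -1, -1], [0, 0, 2, -1, 0, 0, 0], [0, 0, -1, 2, -1, 0, 0], [0, 0, 0, -1, 2, -1, 0], [0, -1, 0, 0, -1, 2, 0], [0, -1, 0, 0, 0, 0, 2]].
All simple roots have the same length, so the diagram is simply laced. The associated Dynkin diagram is a chain of 5 nodes with a fork of two nodes at one end (D_7), so the type is D_7 (the algebra so(14)).

D_7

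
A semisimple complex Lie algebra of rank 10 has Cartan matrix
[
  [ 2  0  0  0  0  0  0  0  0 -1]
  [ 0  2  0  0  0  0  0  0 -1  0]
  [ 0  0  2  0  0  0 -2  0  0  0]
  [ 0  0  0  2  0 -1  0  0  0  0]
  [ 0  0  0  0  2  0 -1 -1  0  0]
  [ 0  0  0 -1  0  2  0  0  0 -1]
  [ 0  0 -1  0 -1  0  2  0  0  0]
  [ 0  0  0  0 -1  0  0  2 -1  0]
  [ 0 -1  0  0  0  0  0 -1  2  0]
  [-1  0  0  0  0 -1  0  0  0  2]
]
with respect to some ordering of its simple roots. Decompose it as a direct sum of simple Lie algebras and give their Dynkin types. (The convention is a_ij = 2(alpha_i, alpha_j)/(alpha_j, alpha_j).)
A_4 (sl(5)) ⊕ C_6 (sp(12))

The diagram associated to this matrix has two connected components: the simple roots {alpha_1, alpha_4, alpha_6, alpha_10} form a chain of 4 nodes with single edges (A_4), and {alpha_2, alpha_3, alpha_5, alpha_7, alpha_8, alpha_9} form a chain of 6 nodes with a double edge at one end; the terminal node there is the unique long simple root (C_6). A semisimple Lie algebra decomposes uniquely as the direct sum of simple ideals, one per connected component of its Dynkin diagram, so g ≅ A_4 ⊕ C_6 (dimension 24 + 78 = 102).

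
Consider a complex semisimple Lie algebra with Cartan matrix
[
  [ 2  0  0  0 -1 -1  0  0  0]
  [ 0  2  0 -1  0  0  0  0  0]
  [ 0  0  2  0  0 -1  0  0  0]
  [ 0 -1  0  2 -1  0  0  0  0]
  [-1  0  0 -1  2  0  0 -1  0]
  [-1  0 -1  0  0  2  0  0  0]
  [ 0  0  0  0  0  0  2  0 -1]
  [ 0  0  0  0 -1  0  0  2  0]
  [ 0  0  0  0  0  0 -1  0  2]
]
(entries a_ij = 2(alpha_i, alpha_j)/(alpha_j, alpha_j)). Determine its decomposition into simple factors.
The diagram associated to this matrix has two connected components: the simple roots {alpha_7, alpha_9} form a chain of 2 nodes with single edges (A_2), and {alpha_1, alpha_2, alpha_3, alpha_4, alpha_5, alpha_6, alpha_8} form a chain of 6 nodes with one extra node attached to the third node from one end (E_7). A semisimple Lie algebra decomposes uniquely as the direct sum of simple ideals, one per connected component of its Dynkin diagram, so g ≅ A_2 ⊕ E_7 (dimension 8 + 133 = 141).

type A_2 ⊕ type E_7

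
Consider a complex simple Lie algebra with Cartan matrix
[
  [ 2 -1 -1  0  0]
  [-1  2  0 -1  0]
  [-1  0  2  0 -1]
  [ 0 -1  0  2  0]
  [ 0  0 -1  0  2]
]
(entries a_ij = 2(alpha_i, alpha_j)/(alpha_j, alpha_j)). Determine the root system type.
The matrix has rank 5 with 2's on the diagonal. Reading the off-diagonal entries as Dynkin edges (a single edge where a_ij = a_ji = -1; a double or triple edge where a_ij * a_ji = 2 or 3), the diagram is a chain of 5 nodes with single edges (A_5). One simple-root ordering that puts it in standard form is (alpha_5, alpha_3, alpha_1, alpha_2, alpha_4). So the algebra is type A_5, i.e. sl(6).

type A_5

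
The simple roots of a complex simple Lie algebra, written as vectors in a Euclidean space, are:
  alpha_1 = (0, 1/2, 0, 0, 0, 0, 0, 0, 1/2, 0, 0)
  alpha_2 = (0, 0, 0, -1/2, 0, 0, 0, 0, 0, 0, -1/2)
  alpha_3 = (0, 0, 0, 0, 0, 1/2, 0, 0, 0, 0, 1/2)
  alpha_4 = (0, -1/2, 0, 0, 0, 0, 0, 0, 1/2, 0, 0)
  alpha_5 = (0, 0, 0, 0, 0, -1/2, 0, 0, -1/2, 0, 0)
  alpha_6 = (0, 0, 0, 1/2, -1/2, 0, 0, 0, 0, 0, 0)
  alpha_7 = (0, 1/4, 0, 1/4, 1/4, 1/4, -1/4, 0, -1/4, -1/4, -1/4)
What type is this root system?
Compute the Cartan integers a_ij = 2(alpha_i, alpha_j)/(alpha_j, alpha_j); the resulting 7x7 Cartan matrix is
[[2, 0, 0, 0, -1, 0, 0], [0, 2, -1, 0, 0, -1, 0], [0, -1, 2, 0, -1, 0, 0], [0, 0, 0, 2, -1, 0, -1], [-1, 0, -1, -1, 2, 0, 0], [0, -1, 0, 0, 0, 2, 0], [0, 0, 0, -1, 0, 0, 2]].
All simple roots have the same length, so the diagram is simply laced. The associated Dynkin diagram is a chain of 6 nodes with one extra node attached to the third node from one end (E_7), so the type is E_7.

E7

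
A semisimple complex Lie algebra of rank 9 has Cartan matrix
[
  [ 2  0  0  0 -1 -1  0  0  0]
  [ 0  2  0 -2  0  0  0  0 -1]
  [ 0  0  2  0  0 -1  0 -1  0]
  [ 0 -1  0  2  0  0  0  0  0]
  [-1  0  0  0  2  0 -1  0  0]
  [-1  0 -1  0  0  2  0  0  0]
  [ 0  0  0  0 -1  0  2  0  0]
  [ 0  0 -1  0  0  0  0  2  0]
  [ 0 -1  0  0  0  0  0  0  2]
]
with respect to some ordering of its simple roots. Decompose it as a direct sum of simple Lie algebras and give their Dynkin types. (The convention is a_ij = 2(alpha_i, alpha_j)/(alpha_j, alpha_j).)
type A_6 + type B_3

The diagram associated to this matrix has two connected components: the simple roots {alpha_1, alpha_3, alpha_5, alpha_6, alpha_7, alpha_8} form a chain of 6 nodes with single edges (A_6), and {alpha_2, alpha_4, alpha_9} form a chain of 3 nodes with a double edge at one end; the terminal node there is the unique short simple root (B_3). A semisimple Lie algebra decomposes uniquely as the direct sum of simple ideals, one per connected component of its Dynkin diagram, so g ≅ A_6 ⊕ B_3 (dimension 48 + 21 = 69).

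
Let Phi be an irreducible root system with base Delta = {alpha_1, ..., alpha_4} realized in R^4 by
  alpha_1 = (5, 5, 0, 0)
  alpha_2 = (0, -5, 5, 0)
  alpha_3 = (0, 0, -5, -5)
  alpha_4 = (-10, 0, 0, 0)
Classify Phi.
Compute the Cartan integers a_ij = 2(alpha_i, alpha_j)/(alpha_j, alpha_j); the resulting 4x4 Cartan matrix is
[[2, -1, 0, -1], [-1, 2, -1, 0], [0, -1, 2, 0], [-2, 0, 0, 2]].
The roots have two lengths (squared-length ratio 2:1); the short ones are alpha_{1,2,3}. The associated Dynkin diagram is a chain of 4 nodes with a double edge at one end; the terminal node there is the unique long simple root (C_4), so the type is C_4 (the algebra sp(8)).

C4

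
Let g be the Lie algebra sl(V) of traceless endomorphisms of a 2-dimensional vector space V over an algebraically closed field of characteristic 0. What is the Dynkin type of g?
A_1

This is sl(2), which has dimension 2^2 - 1 = 3 and rank 2 - 1 = 1 (a Cartan subalgebra is the diagonal traceless matrices). In the classification of classical Lie algebras, the special linear algebra sl(n+1) has type A_n; here n = 1, so the Dynkin diagram is a chain of 1 nodes with single edges (A_1). Hence the type is A_1.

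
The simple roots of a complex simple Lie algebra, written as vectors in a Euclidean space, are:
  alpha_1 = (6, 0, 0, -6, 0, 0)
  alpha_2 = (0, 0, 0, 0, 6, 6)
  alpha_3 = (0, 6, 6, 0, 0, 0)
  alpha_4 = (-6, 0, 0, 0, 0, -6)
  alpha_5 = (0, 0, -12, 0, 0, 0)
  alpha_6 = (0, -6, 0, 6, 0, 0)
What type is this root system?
Compute the Cartan integers a_ij = 2(alpha_i, alpha_j)/(alpha_j, alpha_j); the resulting 6x6 Cartan matrix is
[[2, 0, 0, -1, 0, -1], [0, 2, 0, -1, 0, 0], [0, 0, 2, 0, -1, -1], [-1, -1, 0, 2, 0, 0], [0, 0, -2, 0, 2, 0], [-1, 0, -1, 0, 0, 2]].
The roots have two lengths (squared-length ratio 2:1); the short ones are alpha_{1,2,3,4,6}. The associated Dynkin diagram is a chain of 6 nodes with a double edge at one end; the terminal node there is the unique long simple root (C_6), so the type is C_6 (the algebra sp(12)).

C6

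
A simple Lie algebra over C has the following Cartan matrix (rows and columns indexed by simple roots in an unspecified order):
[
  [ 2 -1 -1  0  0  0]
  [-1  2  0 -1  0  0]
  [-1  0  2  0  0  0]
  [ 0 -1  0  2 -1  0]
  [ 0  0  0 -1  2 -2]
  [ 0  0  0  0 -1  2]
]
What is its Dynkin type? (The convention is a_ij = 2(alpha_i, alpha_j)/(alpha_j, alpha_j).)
B6

The matrix has rank 6 with 2's on the diagonal. Reading the off-diagonal entries as Dynkin edges (a single edge where a_ij = a_ji = -1; a double or triple edge where a_ij * a_ji = 2 or 3), the diagram is a chain of 6 nodes with a double edge at one end; the terminal node there is the unique short simple root (B_6). One simple-root ordering that puts it in standard form is (alpha_3, alpha_1, alpha_2, alpha_4, alpha_5, alpha_6). So the algebra is type B_6, i.e. so(13).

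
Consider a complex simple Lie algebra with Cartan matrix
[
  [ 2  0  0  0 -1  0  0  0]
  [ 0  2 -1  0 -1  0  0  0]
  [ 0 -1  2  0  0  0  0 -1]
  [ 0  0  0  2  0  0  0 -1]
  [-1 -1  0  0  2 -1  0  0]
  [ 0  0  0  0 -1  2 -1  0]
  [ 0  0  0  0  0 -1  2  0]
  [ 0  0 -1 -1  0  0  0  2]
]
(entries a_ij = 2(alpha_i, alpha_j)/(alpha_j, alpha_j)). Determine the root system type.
The matrix has rank 8 with 2's on the diagonal. Reading the off-diagonal entries as Dynkin edges (a single edge where a_ij = a_ji = -1; a double or triple edge where a_ij * a_ji = 2 or 3), the diagram is a chain of 7 nodes with one extra node attached to the third node from one end (E_8). One simple-root ordering that puts it in standard form is (alpha_7, alpha_1, alpha_6, alpha_5, alpha_2, alpha_3, alpha_8, alpha_4). So the algebra is type E_8.

E_8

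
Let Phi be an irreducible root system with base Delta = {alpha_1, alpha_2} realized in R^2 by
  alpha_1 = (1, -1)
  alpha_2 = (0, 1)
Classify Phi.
B_2 (so(5))

Compute the Cartan integers a_ij = 2(alpha_i, alpha_j)/(alpha_j, alpha_j); the resulting 2x2 Cartan matrix is
[[2, -2], [-1, 2]].
The roots have two lengths (squared-length ratio 2:1); the short ones are alpha_{2}. The associated Dynkin diagram is a chain of 2 nodes with a double edge at one end; the terminal node there is the unique short simple root (B_2), so the type is B_2 (the algebra so(5)).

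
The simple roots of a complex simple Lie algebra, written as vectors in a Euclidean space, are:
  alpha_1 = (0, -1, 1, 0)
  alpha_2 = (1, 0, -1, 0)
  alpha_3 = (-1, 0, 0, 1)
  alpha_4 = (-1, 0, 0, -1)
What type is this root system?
D_4

Compute the Cartan integers a_ij = 2(alpha_i, alpha_j)/(alpha_j, alpha_j); the resulting 4x4 Cartan matrix is
[[2, -1, 0, 0], [-1, 2, -1, -1], [0, -1, 2, 0], [0, -1, 0, 2]].
All simple roots have the same length, so the diagram is simply laced. The associated Dynkin diagram is a chain of 2 nodes with a fork of two nodes at one end (D_4), so the type is D_4 (the algebra so(8)).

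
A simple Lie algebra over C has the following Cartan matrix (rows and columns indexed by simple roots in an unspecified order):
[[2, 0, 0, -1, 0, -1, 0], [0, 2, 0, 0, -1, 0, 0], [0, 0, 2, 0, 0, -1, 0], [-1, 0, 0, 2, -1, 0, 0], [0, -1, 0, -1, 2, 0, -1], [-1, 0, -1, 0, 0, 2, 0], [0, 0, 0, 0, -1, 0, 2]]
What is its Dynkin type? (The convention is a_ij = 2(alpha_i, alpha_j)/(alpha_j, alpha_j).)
D_7

The matrix has rank 7 with 2's on the diagonal. Reading the off-diagonal entries as Dynkin edges (a single edge where a_ij = a_ji = -1; a double or triple edge where a_ij * a_ji = 2 or 3), the diagram is a chain of 5 nodes with a fork of two nodes at one end (D_7). One simple-root ordering that puts it in standard form is (alpha_3, alpha_6, alpha_1, alpha_4, alpha_5, alpha_7, alpha_2). So the algebra is type D_7, i.e. so(14).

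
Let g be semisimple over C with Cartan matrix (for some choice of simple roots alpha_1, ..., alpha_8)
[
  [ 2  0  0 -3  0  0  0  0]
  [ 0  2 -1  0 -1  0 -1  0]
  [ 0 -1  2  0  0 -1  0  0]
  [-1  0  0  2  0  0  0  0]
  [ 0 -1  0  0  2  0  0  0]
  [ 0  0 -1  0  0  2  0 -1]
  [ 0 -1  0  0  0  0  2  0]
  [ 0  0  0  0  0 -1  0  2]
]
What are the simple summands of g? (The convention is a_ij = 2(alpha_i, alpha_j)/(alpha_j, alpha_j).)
D_6 (so(12)) ⊕ G_2

The diagram associated to this matrix has two connected components: the simple roots {alpha_2, alpha_3, alpha_5, alpha_6, alpha_7, alpha_8} form a chain of 4 nodes with a fork of two nodes at one end (D_6), and {alpha_1, alpha_4} form two nodes joined by a triple edge (G_2). A semisimple Lie algebra decomposes uniquely as the direct sum of simple ideals, one per connected component of its Dynkin diagram, so g ≅ D_6 ⊕ G_2 (dimension 66 + 14 = 80).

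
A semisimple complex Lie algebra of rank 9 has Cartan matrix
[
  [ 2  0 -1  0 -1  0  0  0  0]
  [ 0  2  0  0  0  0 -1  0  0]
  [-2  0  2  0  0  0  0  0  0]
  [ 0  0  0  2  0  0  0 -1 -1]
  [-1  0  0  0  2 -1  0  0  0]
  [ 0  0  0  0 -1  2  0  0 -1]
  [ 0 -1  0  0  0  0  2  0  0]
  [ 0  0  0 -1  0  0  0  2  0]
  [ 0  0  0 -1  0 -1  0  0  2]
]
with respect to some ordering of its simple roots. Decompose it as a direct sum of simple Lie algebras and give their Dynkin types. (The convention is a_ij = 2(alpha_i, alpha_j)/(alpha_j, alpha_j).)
A2 + C7

The diagram associated to this matrix has two connected components: the simple roots {alpha_2, alpha_7} form a chain of 2 nodes with single edges (A_2), and {alpha_1, alpha_3, alpha_4, alpha_5, alpha_6, alpha_8, alpha_9} form a chain of 7 nodes with a double edge at one end; the terminal node there is the unique long simple root (C_7). A semisimple Lie algebra decomposes uniquely as the direct sum of simple ideals, one per connected component of its Dynkin diagram, so g ≅ A_2 ⊕ C_7 (dimension 8 + 105 = 113).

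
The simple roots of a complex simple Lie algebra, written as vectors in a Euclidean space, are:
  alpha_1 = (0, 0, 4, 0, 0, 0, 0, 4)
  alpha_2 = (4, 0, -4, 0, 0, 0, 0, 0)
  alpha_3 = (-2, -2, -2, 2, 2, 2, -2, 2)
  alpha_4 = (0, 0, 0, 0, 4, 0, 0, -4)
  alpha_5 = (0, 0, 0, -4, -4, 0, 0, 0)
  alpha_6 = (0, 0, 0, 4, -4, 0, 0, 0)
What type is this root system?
Compute the Cartan integers a_ij = 2(alpha_i, alpha_j)/(alpha_j, alpha_j); the resulting 6x6 Cartan matrix is
[[2, -1, 0, -1, 0, 0], [-1, 2, 0, 0, 0, 0], [0, 0, 2, 0, -1, 0], [-1, 0, 0, 2, -1, -1], [0, 0, -1, -1, 2, 0], [0, 0, 0, -1, 0, 2]].
All simple roots have the same length, so the diagram is simply laced. The associated Dynkin diagram is a chain of 5 nodes with one extra node attached to the third node from one end (E_6), so the type is E_6.

E_6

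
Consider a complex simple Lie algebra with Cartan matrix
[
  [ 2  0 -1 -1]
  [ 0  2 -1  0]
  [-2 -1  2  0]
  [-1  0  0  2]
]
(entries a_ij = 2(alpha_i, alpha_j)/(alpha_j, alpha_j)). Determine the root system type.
type F_4

The matrix has rank 4 with 2's on the diagonal. Reading the off-diagonal entries as Dynkin edges (a single edge where a_ij = a_ji = -1; a double or triple edge where a_ij * a_ji = 2 or 3), the diagram is a chain of 4 nodes with a double edge between the middle two (F_4). One simple-root ordering that puts it in standard form is (alpha_2, alpha_3, alpha_1, alpha_4). So the algebra is type F_4.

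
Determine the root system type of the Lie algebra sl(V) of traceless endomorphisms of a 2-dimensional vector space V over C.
A_1 (sl(2))

This is sl(2), which has dimension 2^2 - 1 = 3 and rank 2 - 1 = 1 (a Cartan subalgebra is the diagonal traceless matrices). In the classification of classical Lie algebras, the special linear algebra sl(n+1) has type A_n; here n = 1, so the Dynkin diagram is a chain of 1 nodes with single edges (A_1). Hence the type is A_1.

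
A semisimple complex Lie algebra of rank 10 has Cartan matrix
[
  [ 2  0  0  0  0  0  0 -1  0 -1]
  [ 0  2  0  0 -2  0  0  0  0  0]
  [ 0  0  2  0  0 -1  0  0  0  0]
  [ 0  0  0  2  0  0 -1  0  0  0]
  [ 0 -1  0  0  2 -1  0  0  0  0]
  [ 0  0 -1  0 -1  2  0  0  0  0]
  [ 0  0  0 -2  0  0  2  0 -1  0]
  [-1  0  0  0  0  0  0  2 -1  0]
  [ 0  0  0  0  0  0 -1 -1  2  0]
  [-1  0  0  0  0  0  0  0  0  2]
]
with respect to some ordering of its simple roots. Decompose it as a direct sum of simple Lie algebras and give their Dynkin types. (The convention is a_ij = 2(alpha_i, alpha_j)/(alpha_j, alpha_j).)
B6 ⊕ C4

The diagram associated to this matrix has two connected components: the simple roots {alpha_1, alpha_4, alpha_7, alpha_8, alpha_9, alpha_10} form a chain of 6 nodes with a double edge at one end; the terminal node there is the unique short simple root (B_6), and {alpha_2, alpha_3, alpha_5, alpha_6} form a chain of 4 nodes with a double edge at one end; the terminal node there is the unique long simple root (C_4). A semisimple Lie algebra decomposes uniquely as the direct sum of simple ideals, one per connected component of its Dynkin diagram, so g ≅ B_6 ⊕ C_4 (dimension 78 + 36 = 114).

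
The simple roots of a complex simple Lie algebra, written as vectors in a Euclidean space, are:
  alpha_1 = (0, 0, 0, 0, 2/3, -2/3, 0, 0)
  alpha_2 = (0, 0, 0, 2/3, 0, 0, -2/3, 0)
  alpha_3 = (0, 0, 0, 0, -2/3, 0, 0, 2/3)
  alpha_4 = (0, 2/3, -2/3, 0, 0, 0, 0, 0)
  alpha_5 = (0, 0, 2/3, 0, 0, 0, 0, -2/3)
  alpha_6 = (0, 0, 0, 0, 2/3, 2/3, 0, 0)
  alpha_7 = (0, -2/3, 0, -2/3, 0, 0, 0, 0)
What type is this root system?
D7

Compute the Cartan integers a_ij = 2(alpha_i, alpha_j)/(alpha_j, alpha_j); the resulting 7x7 Cartan matrix is
[[2, 0, -1, 0, 0, 0, 0], [0, 2, 0, 0, 0, 0, -1], [-1, 0, 2, 0, -1, -1, 0], [0, 0, 0, 2, -1, 0, -1], [0, 0, -1, -1, 2, 0, 0], [0, 0, -1, 0, 0, 2, 0], [0, -1, 0, -1, 0, 0, 2]].
All simple roots have the same length, so the diagram is simply laced. The associated Dynkin diagram is a chain of 5 nodes with a fork of two nodes at one end (D_7), so the type is D_7 (the algebra so(14)).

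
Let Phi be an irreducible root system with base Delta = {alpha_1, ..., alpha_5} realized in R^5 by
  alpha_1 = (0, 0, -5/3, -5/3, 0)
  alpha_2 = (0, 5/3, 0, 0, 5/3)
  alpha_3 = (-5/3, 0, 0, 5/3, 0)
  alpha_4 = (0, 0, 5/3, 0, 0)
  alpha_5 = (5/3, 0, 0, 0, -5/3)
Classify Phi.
B_5 (so(11))

Compute the Cartan integers a_ij = 2(alpha_i, alpha_j)/(alpha_j, alpha_j); the resulting 5x5 Cartan matrix is
[[2, 0, -1, -2, 0], [0, 2, 0, 0, -1], [-1, 0, 2, 0, -1], [-1, 0, 0, 2, 0], [0, -1, -1, 0, 2]].
The roots have two lengths (squared-length ratio 2:1); the short ones are alpha_{4}. The associated Dynkin diagram is a chain of 5 nodes with a double edge at one end; the terminal node there is the unique short simple root (B_5), so the type is B_5 (the algebra so(11)).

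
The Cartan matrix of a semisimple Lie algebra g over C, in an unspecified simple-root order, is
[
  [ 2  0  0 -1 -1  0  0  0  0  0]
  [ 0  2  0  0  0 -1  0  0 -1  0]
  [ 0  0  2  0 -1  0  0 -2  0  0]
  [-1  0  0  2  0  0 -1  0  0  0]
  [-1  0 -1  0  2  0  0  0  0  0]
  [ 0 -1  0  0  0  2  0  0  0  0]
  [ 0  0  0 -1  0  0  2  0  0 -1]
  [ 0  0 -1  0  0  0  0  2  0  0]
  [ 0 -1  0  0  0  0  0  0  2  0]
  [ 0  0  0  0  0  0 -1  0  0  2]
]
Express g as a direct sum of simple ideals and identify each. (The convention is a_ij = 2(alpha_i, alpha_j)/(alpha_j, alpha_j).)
The diagram associated to this matrix has two connected components: the simple roots {alpha_2, alpha_6, alpha_9} form a chain of 3 nodes with single edges (A_3), and {alpha_1, alpha_3, alpha_4, alpha_5, alpha_7, alpha_8, alpha_10} form a chain of 7 nodes with a double edge at one end; the terminal node there is the unique short simple root (B_7). A semisimple Lie algebra decomposes uniquely as the direct sum of simple ideals, one per connected component of its Dynkin diagram, so g ≅ A_3 ⊕ B_7 (dimension 15 + 105 = 120).

A3 ⊕ B7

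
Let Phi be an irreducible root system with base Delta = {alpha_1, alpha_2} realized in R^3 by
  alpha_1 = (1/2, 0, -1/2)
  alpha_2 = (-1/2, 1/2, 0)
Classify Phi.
A_2 (sl(3))

Compute the Cartan integers a_ij = 2(alpha_i, alpha_j)/(alpha_j, alpha_j); the resulting 2x2 Cartan matrix is
[[2, -1], [-1, 2]].
All simple roots have the same length, so the diagram is simply laced. The associated Dynkin diagram is a chain of 2 nodes with single edges (A_2), so the type is A_2 (the algebra sl(3)).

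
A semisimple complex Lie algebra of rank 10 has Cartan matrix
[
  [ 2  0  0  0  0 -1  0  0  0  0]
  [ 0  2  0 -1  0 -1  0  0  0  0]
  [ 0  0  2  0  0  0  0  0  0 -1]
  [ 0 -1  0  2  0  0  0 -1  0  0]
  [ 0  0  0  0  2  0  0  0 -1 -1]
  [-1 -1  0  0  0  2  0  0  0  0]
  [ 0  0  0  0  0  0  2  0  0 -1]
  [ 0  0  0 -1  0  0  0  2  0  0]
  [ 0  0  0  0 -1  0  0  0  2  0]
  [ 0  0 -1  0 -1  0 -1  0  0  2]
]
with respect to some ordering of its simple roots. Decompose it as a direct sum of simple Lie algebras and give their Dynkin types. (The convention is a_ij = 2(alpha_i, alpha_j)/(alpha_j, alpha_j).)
type A_5 + type D_5

The diagram associated to this matrix has two connected components: the simple roots {alpha_1, alpha_2, alpha_4, alpha_6, alpha_8} form a chain of 5 nodes with single edges (A_5), and {alpha_3, alpha_5, alpha_7, alpha_9, alpha_10} form a chain of 3 nodes with a fork of two nodes at one end (D_5). A semisimple Lie algebra decomposes uniquely as the direct sum of simple ideals, one per connected component of its Dynkin diagram, so g ≅ A_5 ⊕ D_5 (dimension 35 + 45 = 80).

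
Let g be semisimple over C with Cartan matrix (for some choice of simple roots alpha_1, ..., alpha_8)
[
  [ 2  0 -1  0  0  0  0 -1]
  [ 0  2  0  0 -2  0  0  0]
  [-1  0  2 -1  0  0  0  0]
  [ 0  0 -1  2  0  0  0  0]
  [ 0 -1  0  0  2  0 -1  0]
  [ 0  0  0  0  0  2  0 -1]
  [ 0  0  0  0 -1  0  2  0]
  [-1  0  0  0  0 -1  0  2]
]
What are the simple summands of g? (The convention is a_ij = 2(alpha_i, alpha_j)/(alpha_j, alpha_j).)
The diagram associated to this matrix has two connected components: the simple roots {alpha_1, alpha_3, alpha_4, alpha_6, alpha_8} form a chain of 5 nodes with single edges (A_5), and {alpha_2, alpha_5, alpha_7} form a chain of 3 nodes with a double edge at one end; the terminal node there is the unique long simple root (C_3). A semisimple Lie algebra decomposes uniquely as the direct sum of simple ideals, one per connected component of its Dynkin diagram, so g ≅ A_5 ⊕ C_3 (dimension 35 + 21 = 56).

A5 + C3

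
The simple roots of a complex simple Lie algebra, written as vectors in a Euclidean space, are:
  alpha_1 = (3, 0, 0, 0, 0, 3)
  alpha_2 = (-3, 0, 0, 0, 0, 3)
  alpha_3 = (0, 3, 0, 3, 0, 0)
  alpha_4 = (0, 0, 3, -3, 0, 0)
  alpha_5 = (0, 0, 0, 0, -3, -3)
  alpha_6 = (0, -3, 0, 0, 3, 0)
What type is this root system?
Compute the Cartan integers a_ij = 2(alpha_i, alpha_j)/(alpha_j, alpha_j); the resulting 6x6 Cartan matrix is
[[2, 0, 0, 0, -1, 0], [0, 2, 0, 0, -1, 0], [0, 0, 2, -1, 0, -1], [0, 0, -1, 2, 0, 0], [-1, -1, 0, 0, 2, -1], [0, 0, -1, 0, -1, 2]].
All simple roots have the same length, so the diagram is simply laced. The associated Dynkin diagram is a chain of 4 nodes with a fork of two nodes at one end (D_6), so the type is D_6 (the algebra so(12)).

D_6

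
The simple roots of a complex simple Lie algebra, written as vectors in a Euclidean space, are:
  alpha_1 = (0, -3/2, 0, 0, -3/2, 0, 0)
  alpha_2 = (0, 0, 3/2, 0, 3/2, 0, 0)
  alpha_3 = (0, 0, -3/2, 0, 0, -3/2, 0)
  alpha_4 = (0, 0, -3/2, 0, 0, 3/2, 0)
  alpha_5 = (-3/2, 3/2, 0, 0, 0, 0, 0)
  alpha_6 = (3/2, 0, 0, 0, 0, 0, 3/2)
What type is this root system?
Compute the Cartan integers a_ij = 2(alpha_i, alpha_j)/(alpha_j, alpha_j); the resulting 6x6 Cartan matrix is
[[2, -1, 0, 0, -1, 0], [-1, 2, -1, -1, 0, 0], [0, -1, 2, 0, 0, 0], [0, -1, 0, 2, 0, 0], [-1, 0, 0, 0, 2, -1], [0, 0, 0, 0, -1, 2]].
All simple roots have the same length, so the diagram is simply laced. The associated Dynkin diagram is a chain of 4 nodes with a fork of two nodes at one end (D_6), so the type is D_6 (the algebra so(12)).

type D_6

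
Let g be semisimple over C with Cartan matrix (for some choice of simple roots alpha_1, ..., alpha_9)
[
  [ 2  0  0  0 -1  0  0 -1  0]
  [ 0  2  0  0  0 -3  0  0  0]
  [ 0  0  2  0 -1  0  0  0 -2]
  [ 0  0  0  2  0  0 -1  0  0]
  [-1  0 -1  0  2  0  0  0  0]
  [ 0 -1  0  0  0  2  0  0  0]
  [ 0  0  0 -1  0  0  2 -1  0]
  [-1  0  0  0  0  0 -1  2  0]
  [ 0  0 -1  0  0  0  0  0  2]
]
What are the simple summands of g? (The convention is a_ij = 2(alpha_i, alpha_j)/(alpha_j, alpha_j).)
B_7 + G_2

The diagram associated to this matrix has two connected components: the simple roots {alpha_1, alpha_3, alpha_4, alpha_5, alpha_7, alpha_8, alpha_9} form a chain of 7 nodes with a double edge at one end; the terminal node there is the unique short simple root (B_7), and {alpha_2, alpha_6} form two nodes joined by a triple edge (G_2). A semisimple Lie algebra decomposes uniquely as the direct sum of simple ideals, one per connected component of its Dynkin diagram, so g ≅ B_7 ⊕ G_2 (dimension 105 + 14 = 119).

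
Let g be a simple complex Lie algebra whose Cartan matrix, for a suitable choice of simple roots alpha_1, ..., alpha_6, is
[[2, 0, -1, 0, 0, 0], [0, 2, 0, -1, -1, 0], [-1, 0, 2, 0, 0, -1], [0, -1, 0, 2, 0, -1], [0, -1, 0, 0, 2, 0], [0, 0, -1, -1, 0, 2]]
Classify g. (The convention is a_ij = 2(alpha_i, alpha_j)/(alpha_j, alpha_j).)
A6

The matrix has rank 6 with 2's on the diagonal. Reading the off-diagonal entries as Dynkin edges (a single edge where a_ij = a_ji = -1; a double or triple edge where a_ij * a_ji = 2 or 3), the diagram is a chain of 6 nodes with single edges (A_6). One simple-root ordering that puts it in standard form is (alpha_5, alpha_2, alpha_4, alpha_6, alpha_3, alpha_1). So the algebra is type A_6, i.e. sl(7).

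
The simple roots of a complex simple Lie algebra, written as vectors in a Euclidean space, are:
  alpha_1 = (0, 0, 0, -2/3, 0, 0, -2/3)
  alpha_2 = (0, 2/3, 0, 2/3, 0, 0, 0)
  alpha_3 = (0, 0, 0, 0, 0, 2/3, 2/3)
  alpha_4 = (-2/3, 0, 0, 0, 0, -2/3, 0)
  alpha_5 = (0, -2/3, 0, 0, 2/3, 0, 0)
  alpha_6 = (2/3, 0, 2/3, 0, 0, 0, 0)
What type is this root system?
Compute the Cartan integers a_ij = 2(alpha_i, alpha_j)/(alpha_j, alpha_j); the resulting 6x6 Cartan matrix is
[[2, -1, -1, 0, 0, 0], [-1, 2, 0, 0, -1, 0], [-1, 0, 2, -1, 0, 0], [0, 0, -1, 2, 0, -1], [0, -1, 0, 0, 2, 0], [0, 0, 0, -1, 0, 2]].
All simple roots have the same length, so the diagram is simply laced. The associated Dynkin diagram is a chain of 6 nodes with single edges (A_6), so the type is A_6 (the algebra sl(7)).

A_6 (sl(7))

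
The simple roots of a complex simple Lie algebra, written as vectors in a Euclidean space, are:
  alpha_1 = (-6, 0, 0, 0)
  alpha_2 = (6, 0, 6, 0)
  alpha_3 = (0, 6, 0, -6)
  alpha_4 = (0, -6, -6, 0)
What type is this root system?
B_4 (so(9))

Compute the Cartan integers a_ij = 2(alpha_i, alpha_j)/(alpha_j, alpha_j); the resulting 4x4 Cartan matrix is
[[2, -1, 0, 0], [-2, 2, 0, -1], [0, 0, 2, -1], [0, -1, -1, 2]].
The roots have two lengths (squared-length ratio 2:1); the short ones are alpha_{1}. The associated Dynkin diagram is a chain of 4 nodes with a double edge at one end; the terminal node there is the unique short simple root (B_4), so the type is B_4 (the algebra so(9)).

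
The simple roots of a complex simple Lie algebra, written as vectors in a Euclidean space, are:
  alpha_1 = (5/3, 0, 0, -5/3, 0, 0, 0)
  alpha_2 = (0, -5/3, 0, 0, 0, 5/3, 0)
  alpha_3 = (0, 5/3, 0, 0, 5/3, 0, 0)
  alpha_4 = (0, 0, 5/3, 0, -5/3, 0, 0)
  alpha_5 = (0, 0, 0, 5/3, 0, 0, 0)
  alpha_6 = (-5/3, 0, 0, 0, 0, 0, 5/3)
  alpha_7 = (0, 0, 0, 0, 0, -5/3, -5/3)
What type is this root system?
type B_7

Compute the Cartan integers a_ij = 2(alpha_i, alpha_j)/(alpha_j, alpha_j); the resulting 7x7 Cartan matrix is
[[2, 0, 0, 0, -2, -1, 0], [0, 2, -1, 0, 0, 0, -1], [0, -1, 2, -1, 0, 0, 0], [0, 0, -1, 2, 0, 0, 0], [-1, 0, 0, 0, 2, 0, 0], [-1, 0, 0, 0, 0, 2, -1], [0, -1, 0, 0, 0, -1, 2]].
The roots have two lengths (squared-length ratio 2:1); the short ones are alpha_{5}. The associated Dynkin diagram is a chain of 7 nodes with a double edge at one end; the terminal node there is the unique short simple root (B_7), so the type is B_7 (the algebra so(15)).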